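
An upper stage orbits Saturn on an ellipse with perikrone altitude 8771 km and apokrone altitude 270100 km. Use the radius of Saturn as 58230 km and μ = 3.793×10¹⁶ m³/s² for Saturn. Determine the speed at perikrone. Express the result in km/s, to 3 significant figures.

v ≈ 30.7 km/s

r_p = 58230 + 8771 = 67001 km = 6.7001×10⁷ m.
r_a = 58230 + 270100 = 328330 km = 3.2833×10⁸ m.
Semi-major axis a = (r_p + r_a)/2 = 1.9767×10⁵ km = 1.977×10⁸ m.
Vis-viva: v² = μ(2/r − 1/a) = 3.793×10¹⁶ × (2.985×10⁻⁸ − 5.059×10⁻⁹) = 9.403×10⁸ m²/s².
v = 30660 m/s = 30.66 km/s.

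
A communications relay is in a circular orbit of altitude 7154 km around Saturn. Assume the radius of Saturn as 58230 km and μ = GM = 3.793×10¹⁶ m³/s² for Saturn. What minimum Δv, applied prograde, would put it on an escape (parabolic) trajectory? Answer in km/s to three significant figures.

Δv ≈ 9.98 km/s

r = 58230 + 7154 = 65384 km = 6.5384×10⁷ m.
Circular speed v_c = √(μ/r) = 24090 m/s.
Escape speed v_esc = √(2μ/r) = √2 × v_c = 34060 m/s.
Δv = v_esc − v_c = 9977 m/s = 9.977 km/s.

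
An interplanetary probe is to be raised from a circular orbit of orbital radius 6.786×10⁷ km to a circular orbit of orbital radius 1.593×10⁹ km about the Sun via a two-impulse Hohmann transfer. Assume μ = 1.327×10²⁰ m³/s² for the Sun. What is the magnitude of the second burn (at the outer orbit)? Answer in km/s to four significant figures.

r₁ = 6.786×10⁷ km = 6.786×10¹⁰ m.
r₂ = 1.593×10⁹ km = 1.593×10¹² m.
Transfer ellipse a_t = (r₁ + r₂)/2 = 8.304×10¹¹ m.
At r₁: circular v_c1 = √(μ/r₁) = 44220 m/s; transfer-perihelion v_p = √[μ(2/r₁ − 1/a_t)] = 61250 m/s.
At r₂: circular v_c2 = √(μ/r₂) = 9127 m/s; transfer-aphelion v_a = √[μ(2/r₂ − 1/a_t)] = 2609 m/s.
Δv₂ = v_c2 − v_a = 6518 m/s.
= 6.518 km/s.

Δv ≈ 6.518 km/s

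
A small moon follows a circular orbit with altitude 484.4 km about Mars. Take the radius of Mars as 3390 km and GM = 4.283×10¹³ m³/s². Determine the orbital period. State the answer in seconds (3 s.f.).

r = 3390 + 484.4 = 3874.4 km = 3.8744×10⁶ m.
Kepler's third law: T = 2π√(r³/μ) = 2π√((3.874×10⁶)³ / 4.283×10¹³).
r³/μ = 1.358×10⁶ s², so T = 2π × 1.165×10³ = 7.322×10³ s.

T ≈ 7320 seconds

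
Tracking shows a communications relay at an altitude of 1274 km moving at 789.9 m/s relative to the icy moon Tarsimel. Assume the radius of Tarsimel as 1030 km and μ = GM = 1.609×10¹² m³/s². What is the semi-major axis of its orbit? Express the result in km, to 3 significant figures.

a ≈ 2080 km

r = 1030 + 1274 = 2304.0 km = 2.304×10⁶ m.
Specific orbital energy ε = v²/2 − μ/r = (789.9)²/2 − 1.609×10¹²/2.304×10⁶ = -3.864×10⁵ J/kg.
Since ε = −μ/(2a), a = −μ/(2ε) = 2.082×10⁶ m = 2082.1 km.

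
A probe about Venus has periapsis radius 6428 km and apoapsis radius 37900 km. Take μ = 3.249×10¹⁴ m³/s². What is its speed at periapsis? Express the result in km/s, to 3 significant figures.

Semi-major axis a = (r_p + r_a)/2 = 22164 km = 2.216×10⁷ m.
Vis-viva: v² = μ(2/r − 1/a) = 3.249×10¹⁴ × (3.111×10⁻⁷ − 4.512×10⁻⁸) = 8.643×10⁷ m²/s².
v = 9297 m/s = 9.297 km/s.

v ≈ 9.30 km/s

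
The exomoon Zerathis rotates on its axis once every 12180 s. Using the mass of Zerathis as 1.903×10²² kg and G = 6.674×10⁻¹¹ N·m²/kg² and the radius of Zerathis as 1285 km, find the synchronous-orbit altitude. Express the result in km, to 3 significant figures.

h_sync ≈ 399 km

μ = GM = 6.674×10⁻¹¹ × 1.903×10²² = 1.270×10¹² m³/s².
A synchronous orbit has period T, so by Kepler's third law a = (μT²/4π²)^(1/3).
μT²/4π² = 1.270×10¹² × (1.218×10⁴)² / 39.48 = 4.773×10¹⁸ m³.
a = 1.684×10⁶ m = 1683.7 km.
Altitude h = a − R = 1683.7 − 1285 = 398.66 km.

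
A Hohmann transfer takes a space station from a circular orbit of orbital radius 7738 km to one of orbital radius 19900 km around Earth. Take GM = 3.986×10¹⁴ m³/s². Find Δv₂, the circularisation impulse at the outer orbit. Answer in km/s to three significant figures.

r₁ = 7738 km = 7.738×10⁶ m.
r₂ = 19900 km = 1.990×10⁷ m.
Transfer ellipse a_t = (r₁ + r₂)/2 = 1.382×10⁷ m.
At r₁: circular v_c1 = √(μ/r₁) = 7177 m/s; transfer-perigee v_p = √[μ(2/r₁ − 1/a_t)] = 8613 m/s.
At r₂: circular v_c2 = √(μ/r₂) = 4476 m/s; transfer-apogee v_a = √[μ(2/r₂ − 1/a_t)] = 3349 m/s.
Δv₂ = v_c2 − v_a = 1126 m/s.
= 1.126 km/s.

Δv ≈ 1.13 km/s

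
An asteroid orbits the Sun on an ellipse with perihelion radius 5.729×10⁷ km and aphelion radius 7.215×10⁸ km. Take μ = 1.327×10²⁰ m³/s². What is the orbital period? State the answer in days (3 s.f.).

T ≈ 1530 days

Semi-major axis a = (r_p + r_a)/2 = (5.7290×10⁷ + 7.2150×10⁸)/2 = 3.8940×10⁸ km = 3.894×10¹¹ m.
By Kepler's third law T = 2π√(a³/μ) = 2π × 2.109×10⁷ = 1.325×10⁸ s.
= 1534 days.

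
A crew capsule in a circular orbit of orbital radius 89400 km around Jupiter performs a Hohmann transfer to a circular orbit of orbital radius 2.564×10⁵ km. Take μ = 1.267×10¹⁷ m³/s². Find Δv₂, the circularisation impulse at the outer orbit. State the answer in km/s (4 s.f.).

r₁ = 89400 km = 8.940×10⁷ m.
r₂ = 2.564×10⁵ km = 2.564×10⁸ m.
Transfer ellipse a_t = (r₁ + r₂)/2 = 1.729×10⁸ m.
At r₁: circular v_c1 = √(μ/r₁) = 37650 m/s; transfer-perijove v_p = √[μ(2/r₁ − 1/a_t)] = 45840 m/s.
At r₂: circular v_c2 = √(μ/r₂) = 22230 m/s; transfer-apojove v_a = √[μ(2/r₂ − 1/a_t)] = 15980 m/s.
Δv₂ = v_c2 − v_a = 6245 m/s.
= 6.245 km/s.

Δv ≈ 6.245 km/s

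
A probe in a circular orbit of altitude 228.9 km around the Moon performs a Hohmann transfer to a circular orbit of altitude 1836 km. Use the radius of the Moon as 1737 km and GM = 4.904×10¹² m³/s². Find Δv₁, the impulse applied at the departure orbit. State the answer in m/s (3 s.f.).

Δv ≈ 215 m/s

r₁ = 1737 + 228.9 = 1965.9 km = 1.9659×10⁶ m.
r₂ = 1737 + 1836 = 3573.0 km = 3.5730×10⁶ m.
Transfer ellipse a_t = (r₁ + r₂)/2 = 2.769×10⁶ m.
At r₁: circular v_c1 = √(μ/r₁) = 1579 m/s; transfer-perilune v_p = √[μ(2/r₁ − 1/a_t)] = 1794 m/s.
Δv₁ = v_p − v_c1 = 214.6 m/s.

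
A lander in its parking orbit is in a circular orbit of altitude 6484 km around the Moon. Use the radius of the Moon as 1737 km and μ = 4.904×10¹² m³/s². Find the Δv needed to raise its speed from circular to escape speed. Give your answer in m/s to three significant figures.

r = 1737 + 6484 = 8221.0 km = 8.2210×10⁶ m.
Circular speed v_c = √(μ/r) = 772.3 m/s.
Escape speed v_esc = √(2μ/r) = √2 × v_c = 1092 m/s.
Δv = v_esc − v_c = 319.9 m/s.

Δv ≈ 320 m/s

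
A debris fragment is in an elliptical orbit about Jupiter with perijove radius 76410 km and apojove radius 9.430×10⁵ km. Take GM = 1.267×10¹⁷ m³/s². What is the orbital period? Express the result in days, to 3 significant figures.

T ≈ 2.35 days

Semi-major axis a = (r_p + r_a)/2 = (76410 + 9.4300×10⁵)/2 = 5.0970×10⁵ km = 5.097×10⁸ m.
By Kepler's third law T = 2π√(a³/μ) = 2π × 3.233×10⁴ = 2.031×10⁵ s.
= 2.351 days.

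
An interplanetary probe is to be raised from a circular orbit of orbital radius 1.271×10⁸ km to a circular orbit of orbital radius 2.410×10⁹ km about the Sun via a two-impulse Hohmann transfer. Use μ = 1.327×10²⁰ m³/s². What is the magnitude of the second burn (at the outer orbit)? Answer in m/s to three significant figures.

r₁ = 1.271×10⁸ km = 1.271×10¹¹ m.
r₂ = 2.410×10⁹ km = 2.410×10¹² m.
Transfer ellipse a_t = (r₁ + r₂)/2 = 1.269×10¹² m.
At r₁: circular v_c1 = √(μ/r₁) = 32310 m/s; transfer-perihelion v_p = √[μ(2/r₁ − 1/a_t)] = 44540 m/s.
At r₂: circular v_c2 = √(μ/r₂) = 7420 m/s; transfer-aphelion v_a = √[μ(2/r₂ − 1/a_t)] = 2349 m/s.
Δv₂ = v_c2 − v_a = 5072 m/s.

Δv ≈ 5070 m/s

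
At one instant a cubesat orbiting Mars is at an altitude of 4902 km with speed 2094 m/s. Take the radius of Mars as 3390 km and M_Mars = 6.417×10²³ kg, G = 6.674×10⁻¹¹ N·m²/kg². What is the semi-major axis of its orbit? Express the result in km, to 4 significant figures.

μ = GM = 6.674×10⁻¹¹ × 6.417×10²³ = 4.283×10¹³ m³/s².
r = 3390 + 4902 = 8292.0 km = 8.292×10⁶ m.
Specific orbital energy ε = v²/2 − μ/r = (2094)²/2 − 4.283×10¹³/8.292×10⁶ = -2.972×10⁶ J/kg.
Since ε = −μ/(2a), a = −μ/(2ε) = 7.204×10⁶ m = 7204.0 km.

a ≈ 7204 km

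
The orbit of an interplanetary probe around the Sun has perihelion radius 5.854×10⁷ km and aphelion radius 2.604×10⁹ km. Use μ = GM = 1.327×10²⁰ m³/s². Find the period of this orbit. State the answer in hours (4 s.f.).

T ≈ 232700 hours

Semi-major axis a = (r_p + r_a)/2 = (5.8540×10⁷ + 2.6040×10⁹)/2 = 1.3313×10⁹ km = 1.331×10¹² m.
By Kepler's third law T = 2π√(a³/μ) = 2π × 1.333×10⁸ = 8.378×10⁸ s.
= 2.327×10⁵ hours.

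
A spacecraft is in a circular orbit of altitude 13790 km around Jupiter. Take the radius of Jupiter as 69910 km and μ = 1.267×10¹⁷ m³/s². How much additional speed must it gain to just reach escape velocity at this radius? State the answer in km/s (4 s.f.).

r = 69910 + 13790 = 83700 km = 8.3700×10⁷ m.
Circular speed v_c = √(μ/r) = 38910 m/s.
Escape speed v_esc = √(2μ/r) = √2 × v_c = 55020 m/s.
Δv = v_esc − v_c = 16120 m/s = 16.12 km/s.

Δv ≈ 16.12 km/s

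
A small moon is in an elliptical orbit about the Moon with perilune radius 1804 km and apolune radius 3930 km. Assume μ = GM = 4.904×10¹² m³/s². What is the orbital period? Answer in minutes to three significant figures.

T ≈ 230 minutes

Semi-major axis a = (r_p + r_a)/2 = (1804.0 + 3930.0)/2 = 2867.0 km = 2.867×10⁶ m.
By Kepler's third law T = 2π√(a³/μ) = 2π × 2.192×10³ = 1.377×10⁴ s.
= 229.6 minutes.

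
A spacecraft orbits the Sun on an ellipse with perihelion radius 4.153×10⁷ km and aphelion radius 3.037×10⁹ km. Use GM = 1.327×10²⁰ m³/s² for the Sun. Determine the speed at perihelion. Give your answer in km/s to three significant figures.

Semi-major axis a = (r_p + r_a)/2 = 1.5393×10⁹ km = 1.539×10¹² m.
Vis-viva: v² = μ(2/r − 1/a) = 1.327×10²⁰ × (4.816×10⁻¹¹ − 6.497×10⁻¹³) = 6.304×10⁹ m²/s².
v = 79400 m/s = 79.40 km/s.

v ≈ 79.4 km/s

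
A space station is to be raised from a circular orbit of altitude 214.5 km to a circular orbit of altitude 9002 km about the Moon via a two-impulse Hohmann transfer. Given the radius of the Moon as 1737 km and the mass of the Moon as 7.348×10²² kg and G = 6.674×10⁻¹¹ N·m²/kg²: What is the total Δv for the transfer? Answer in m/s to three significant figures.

μ = GM = 6.674×10⁻¹¹ × 7.348×10²² = 4.904×10¹² m³/s².
r₁ = 1737 + 214.5 = 1951.5 km = 1.9515×10⁶ m.
r₂ = 1737 + 9002 = 10739 km = 1.0739×10⁷ m.
Transfer ellipse a_t = (r₁ + r₂)/2 = 6.345×10⁶ m.
At r₁: circular v_c1 = √(μ/r₁) = 1585 m/s; transfer-perilune v_p = √[μ(2/r₁ − 1/a_t)] = 2062 m/s.
Δv₁ = v_p − v_c1 = 477.1 m/s.
At r₂: circular v_c2 = √(μ/r₂) = 675.8 m/s; transfer-apolune v_a = √[μ(2/r₂ − 1/a_t)] = 374.8 m/s.
Δv₂ = v_c2 − v_a = 301.0 m/s.
Total Δv = Δv₁ + Δv₂ = 778.1 m/s.

Δv_total ≈ 778 m/s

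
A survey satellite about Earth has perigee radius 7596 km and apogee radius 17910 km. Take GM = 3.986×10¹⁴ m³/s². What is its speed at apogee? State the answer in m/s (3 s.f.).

v ≈ 3640 m/s

Semi-major axis a = (r_p + r_a)/2 = 12753 km = 1.275×10⁷ m.
Vis-viva: v² = μ(2/r − 1/a) = 3.986×10¹⁴ × (1.117×10⁻⁷ − 7.841×10⁻⁸) = 1.326×10⁷ m²/s².
v = 3641 m/s.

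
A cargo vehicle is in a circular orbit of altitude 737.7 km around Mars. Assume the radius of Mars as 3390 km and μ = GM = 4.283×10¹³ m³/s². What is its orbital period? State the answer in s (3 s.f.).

r = 3390 + 737.7 = 4127.7 km = 4.1277×10⁶ m.
Kepler's third law: T = 2π√(r³/μ) = 2π√((4.128×10⁶)³ / 4.283×10¹³).
r³/μ = 1.642×10⁶ s², so T = 2π × 1.281×10³ = 8.051×10³ s.

T ≈ 8050 s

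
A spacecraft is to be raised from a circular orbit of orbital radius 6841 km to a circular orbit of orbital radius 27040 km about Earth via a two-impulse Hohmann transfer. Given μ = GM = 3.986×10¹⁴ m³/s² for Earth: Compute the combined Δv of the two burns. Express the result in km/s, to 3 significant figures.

Δv_total ≈ 3.41 km/s

r₁ = 6841 km = 6.841×10⁶ m.
r₂ = 27040 km = 2.704×10⁷ m.
Transfer ellipse a_t = (r₁ + r₂)/2 = 1.694×10⁷ m.
At r₁: circular v_c1 = √(μ/r₁) = 7633 m/s; transfer-perigee v_p = √[μ(2/r₁ − 1/a_t)] = 9644 m/s.
Δv₁ = v_p − v_c1 = 2011 m/s.
At r₂: circular v_c2 = √(μ/r₂) = 3839 m/s; transfer-apogee v_a = √[μ(2/r₂ − 1/a_t)] = 2440 m/s.
Δv₂ = v_c2 − v_a = 1400 m/s.
Total Δv = Δv₁ + Δv₂ = 3410 m/s = 3.410 km/s.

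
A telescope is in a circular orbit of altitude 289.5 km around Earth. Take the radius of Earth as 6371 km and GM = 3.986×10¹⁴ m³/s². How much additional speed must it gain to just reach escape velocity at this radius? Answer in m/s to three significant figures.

r = 6371 + 289.5 = 6660.5 km = 6.6605×10⁶ m.
Circular speed v_c = √(μ/r) = 7736 m/s.
Escape speed v_esc = √(2μ/r) = √2 × v_c = 10940 m/s.
Δv = v_esc − v_c = 3204 m/s.

Δv ≈ 3200 m/s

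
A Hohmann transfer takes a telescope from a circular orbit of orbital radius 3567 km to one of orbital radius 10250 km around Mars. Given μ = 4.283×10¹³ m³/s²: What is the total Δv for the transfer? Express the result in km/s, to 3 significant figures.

r₁ = 3567 km = 3.567×10⁶ m.
r₂ = 10250 km = 1.025×10⁷ m.
Transfer ellipse a_t = (r₁ + r₂)/2 = 6.908×10⁶ m.
At r₁: circular v_c1 = √(μ/r₁) = 3465 m/s; transfer-periapsis v_p = √[μ(2/r₁ − 1/a_t)] = 4221 m/s.
Δv₁ = v_p − v_c1 = 755.6 m/s.
At r₂: circular v_c2 = √(μ/r₂) = 2044 m/s; transfer-apoapsis v_a = √[μ(2/r₂ − 1/a_t)] = 1469 m/s.
Δv₂ = v_c2 − v_a = 575.3 m/s.
Total Δv = Δv₁ + Δv₂ = 1331 m/s = 1.331 km/s.

Δv_total ≈ 1.33 km/s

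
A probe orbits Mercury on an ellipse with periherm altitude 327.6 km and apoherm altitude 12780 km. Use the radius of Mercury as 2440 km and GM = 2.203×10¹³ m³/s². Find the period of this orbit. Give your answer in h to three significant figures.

T ≈ 10.0 h

r_p = 2440 + 327.6 = 2767.6 km = 2.7676×10⁶ m.
r_a = 2440 + 12780 = 15220 km = 1.5220×10⁷ m.
Semi-major axis a = (r_p + r_a)/2 = (2767.6 + 15220)/2 = 8993.8 km = 8.994×10⁶ m.
By Kepler's third law T = 2π√(a³/μ) = 2π × 5.747×10³ = 3.611×10⁴ s.
= 10.03 h.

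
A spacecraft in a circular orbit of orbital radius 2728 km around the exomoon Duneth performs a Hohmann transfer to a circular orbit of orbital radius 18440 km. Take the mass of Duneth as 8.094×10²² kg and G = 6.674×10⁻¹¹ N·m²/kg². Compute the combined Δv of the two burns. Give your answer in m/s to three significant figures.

μ = GM = 6.674×10⁻¹¹ × 8.094×10²² = 5.402×10¹² m³/s².
r₁ = 2728 km = 2.728×10⁶ m.
r₂ = 18440 km = 1.844×10⁷ m.
Transfer ellipse a_t = (r₁ + r₂)/2 = 1.058×10⁷ m.
At r₁: circular v_c1 = √(μ/r₁) = 1407 m/s; transfer-periapsis v_p = √[μ(2/r₁ − 1/a_t)] = 1857 m/s.
Δv₁ = v_p − v_c1 = 450.2 m/s.
At r₂: circular v_c2 = √(μ/r₂) = 541.2 m/s; transfer-apoapsis v_a = √[μ(2/r₂ − 1/a_t)] = 274.8 m/s.
Δv₂ = v_c2 − v_a = 266.5 m/s.
Total Δv = Δv₁ + Δv₂ = 716.7 m/s.

Δv_total ≈ 717 m/s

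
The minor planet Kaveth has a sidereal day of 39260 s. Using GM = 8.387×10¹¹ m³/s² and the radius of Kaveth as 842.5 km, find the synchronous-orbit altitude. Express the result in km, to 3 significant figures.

A synchronous orbit has period T, so by Kepler's third law a = (μT²/4π²)^(1/3).
μT²/4π² = 8.387×10¹¹ × (3.926×10⁴)² / 39.48 = 3.275×10¹⁹ m³.
a = 3.199×10⁶ m = 3199.3 km.
Altitude h = a − R = 3199.3 − 842.5 = 2356.8 km.

h_sync ≈ 2360 km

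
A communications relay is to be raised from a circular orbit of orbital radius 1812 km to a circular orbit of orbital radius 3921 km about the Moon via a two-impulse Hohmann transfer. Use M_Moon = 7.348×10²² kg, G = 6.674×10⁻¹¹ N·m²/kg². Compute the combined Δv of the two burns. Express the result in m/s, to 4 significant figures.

μ = GM = 6.674×10⁻¹¹ × 7.348×10²² = 4.904×10¹² m³/s².
r₁ = 1812 km = 1.812×10⁶ m.
r₂ = 3921 km = 3.921×10⁶ m.
Transfer ellipse a_t = (r₁ + r₂)/2 = 2.866×10⁶ m.
At r₁: circular v_c1 = √(μ/r₁) = 1645 m/s; transfer-perilune v_p = √[μ(2/r₁ − 1/a_t)] = 1924 m/s.
Δv₁ = v_p − v_c1 = 278.9 m/s.
At r₂: circular v_c2 = √(μ/r₂) = 1118 m/s; transfer-apolune v_a = √[μ(2/r₂ − 1/a_t)] = 889.2 m/s.
Δv₂ = v_c2 − v_a = 229.2 m/s.
Total Δv = Δv₁ + Δv₂ = 508.1 m/s.

Δv_total ≈ 508.1 m/s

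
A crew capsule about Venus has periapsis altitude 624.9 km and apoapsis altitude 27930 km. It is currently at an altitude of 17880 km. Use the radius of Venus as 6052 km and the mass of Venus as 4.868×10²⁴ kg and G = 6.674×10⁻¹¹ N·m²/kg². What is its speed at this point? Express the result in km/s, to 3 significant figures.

v ≈ 3.34 km/s

μ = GM = 6.674×10⁻¹¹ × 4.868×10²⁴ = 3.249×10¹⁴ m³/s².
r_p = 6052 + 624.9 = 6676.9 km = 6.6769×10⁶ m.
r_a = 6052 + 27930 = 33982 km = 3.3982×10⁷ m.
r = 6052 + 17880 = 23932 km = 2.393×10⁷ m.
Semi-major axis a = (r_p + r_a)/2 = 20329 km = 2.033×10⁷ m.
Vis-viva: v² = μ(2/r − 1/a) = 3.249×10¹⁴ × (8.357×10⁻⁸ − 4.919×10⁻⁸) = 1.117×10⁷ m²/s².
v = 3342 m/s = 3.342 km/s.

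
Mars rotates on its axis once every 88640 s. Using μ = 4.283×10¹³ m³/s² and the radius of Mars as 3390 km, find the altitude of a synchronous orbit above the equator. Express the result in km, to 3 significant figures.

h_sync ≈ 17000 km

A synchronous orbit has period T, so by Kepler's third law a = (μT²/4π²)^(1/3).
μT²/4π² = 4.283×10¹³ × (8.864×10⁴)² / 39.48 = 8.524×10²¹ m³.
a = 2.043×10⁷ m = 20428 km.
Altitude h = a − R = 20428 − 3390 = 17038 km.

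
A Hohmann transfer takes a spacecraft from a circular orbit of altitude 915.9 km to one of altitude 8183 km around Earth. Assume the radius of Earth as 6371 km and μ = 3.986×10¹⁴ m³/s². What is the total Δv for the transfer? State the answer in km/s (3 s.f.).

Δv_total ≈ 2.10 km/s

r₁ = 6371 + 915.9 = 7286.9 km = 7.2869×10⁶ m.
r₂ = 6371 + 8183 = 14554 km = 1.4554×10⁷ m.
Transfer ellipse a_t = (r₁ + r₂)/2 = 1.092×10⁷ m.
At r₁: circular v_c1 = √(μ/r₁) = 7396 m/s; transfer-perigee v_p = √[μ(2/r₁ − 1/a_t)] = 8538 m/s.
Δv₁ = v_p − v_c1 = 1142 m/s.
At r₂: circular v_c2 = √(μ/r₂) = 5233 m/s; transfer-apogee v_a = √[μ(2/r₂ − 1/a_t)] = 4275 m/s.
Δv₂ = v_c2 − v_a = 958.4 m/s.
Total Δv = Δv₁ + Δv₂ = 2101 m/s = 2.101 km/s.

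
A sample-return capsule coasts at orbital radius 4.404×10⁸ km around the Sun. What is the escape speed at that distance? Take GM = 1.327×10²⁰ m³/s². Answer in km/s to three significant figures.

v_esc ≈ 24.5 km/s

r = 4.404×10⁸ km = 4.404×10¹¹ m.
Escape speed v_esc = √(2μ/r) = √(2 × 1.327×10²⁰ / 4.404×10¹¹) = √(6.026×10⁸) = 24550 m/s.
= 24.55 km/s.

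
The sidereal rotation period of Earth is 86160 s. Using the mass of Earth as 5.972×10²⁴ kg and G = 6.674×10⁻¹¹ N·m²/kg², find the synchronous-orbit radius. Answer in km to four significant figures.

r_sync ≈ 42160 km

μ = GM = 6.674×10⁻¹¹ × 5.972×10²⁴ = 3.986×10¹⁴ m³/s².
A synchronous orbit has period T, so by Kepler's third law a = (μT²/4π²)^(1/3).
μT²/4π² = 3.986×10¹⁴ × (8.616×10⁴)² / 39.48 = 7.495×10²² m³.
a = 4.216×10⁷ m = 42162 km.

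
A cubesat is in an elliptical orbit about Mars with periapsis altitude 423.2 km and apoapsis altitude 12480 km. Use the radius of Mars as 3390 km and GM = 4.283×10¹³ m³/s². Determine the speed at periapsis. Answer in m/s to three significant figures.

r_p = 3390 + 423.2 = 3813.2 km = 3.8132×10⁶ m.
r_a = 3390 + 12480 = 15870 km = 1.5870×10⁷ m.
Semi-major axis a = (r_p + r_a)/2 = 9841.6 km = 9.842×10⁶ m.
Vis-viva: v² = μ(2/r − 1/a) = 4.283×10¹³ × (5.245×10⁻⁷ − 1.016×10⁻⁷) = 1.811×10⁷ m²/s².
v = 4256 m/s.

v ≈ 4260 m/s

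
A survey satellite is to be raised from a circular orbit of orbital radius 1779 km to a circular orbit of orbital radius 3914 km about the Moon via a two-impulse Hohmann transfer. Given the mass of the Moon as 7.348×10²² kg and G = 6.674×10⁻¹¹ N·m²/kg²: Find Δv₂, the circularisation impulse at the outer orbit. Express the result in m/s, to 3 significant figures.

μ = GM = 6.674×10⁻¹¹ × 7.348×10²² = 4.904×10¹² m³/s².
r₁ = 1779 km = 1.779×10⁶ m.
r₂ = 3914 km = 3.914×10⁶ m.
Transfer ellipse a_t = (r₁ + r₂)/2 = 2.846×10⁶ m.
At r₁: circular v_c1 = √(μ/r₁) = 1660 m/s; transfer-perilune v_p = √[μ(2/r₁ − 1/a_t)] = 1947 m/s.
At r₂: circular v_c2 = √(μ/r₂) = 1119 m/s; transfer-apolune v_a = √[μ(2/r₂ − 1/a_t)] = 884.9 m/s.
Δv₂ = v_c2 − v_a = 234.4 m/s.

Δv ≈ 234 m/s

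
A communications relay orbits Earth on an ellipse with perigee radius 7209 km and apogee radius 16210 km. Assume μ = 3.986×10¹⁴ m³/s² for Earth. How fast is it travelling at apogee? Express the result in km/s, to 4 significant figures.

v ≈ 3.891 km/s

Semi-major axis a = (r_p + r_a)/2 = 11710 km = 1.171×10⁷ m.
Vis-viva: v² = μ(2/r − 1/a) = 3.986×10¹⁴ × (1.234×10⁻⁷ − 8.540×10⁻⁸) = 1.514×10⁷ m²/s².
v = 3891 m/s = 3.891 km/s.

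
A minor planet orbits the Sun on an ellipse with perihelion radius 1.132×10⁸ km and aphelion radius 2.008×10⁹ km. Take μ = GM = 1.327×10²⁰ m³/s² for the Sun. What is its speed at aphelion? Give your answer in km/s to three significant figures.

Semi-major axis a = (r_p + r_a)/2 = 1.0606×10⁹ km = 1.061×10¹² m.
Vis-viva: v² = μ(2/r − 1/a) = 1.327×10²⁰ × (9.960×10⁻¹³ − 9.429×10⁻¹³) = 7.053×10⁶ m²/s².
v = 2656 m/s = 2.656 km/s.

v ≈ 2.66 km/s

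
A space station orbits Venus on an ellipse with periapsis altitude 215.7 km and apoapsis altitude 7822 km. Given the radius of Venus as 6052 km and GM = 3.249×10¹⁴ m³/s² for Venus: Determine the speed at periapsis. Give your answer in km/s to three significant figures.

v ≈ 8.45 km/s

r_p = 6052 + 215.7 = 6267.7 km = 6.2677×10⁶ m.
r_a = 6052 + 7822 = 13874 km = 1.3874×10⁷ m.
Semi-major axis a = (r_p + r_a)/2 = 10071 km = 1.007×10⁷ m.
Vis-viva: v² = μ(2/r − 1/a) = 3.249×10¹⁴ × (3.191×10⁻⁷ − 9.930×10⁻⁸) = 7.141×10⁷ m²/s².
v = 8451 m/s = 8.451 km/s.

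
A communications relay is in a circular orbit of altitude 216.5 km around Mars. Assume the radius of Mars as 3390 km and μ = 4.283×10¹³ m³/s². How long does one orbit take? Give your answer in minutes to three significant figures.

T ≈ 110 minutes

r = 3390 + 216.5 = 3606.5 km = 3.6065×10⁶ m.
Kepler's third law: T = 2π√(r³/μ) = 2π√((3.606×10⁶)³ / 4.283×10¹³).
r³/μ = 1.095×10⁶ s², so T = 2π × 1.047×10³ = 6.576×10³ s.
Converting: 6.576×10³ s ÷ 60.00 = 109.6 minutes.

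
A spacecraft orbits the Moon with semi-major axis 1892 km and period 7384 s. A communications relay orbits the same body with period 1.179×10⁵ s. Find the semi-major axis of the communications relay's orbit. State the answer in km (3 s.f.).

a₂ ≈ 12000 km

Kepler's third law: a³ ∝ T², so a₂ = a₁ (T₂/T₁)^(2/3).
T₂/T₁ = 15.97, (T₂/T₁)^(2/3) = 6.341.
a₂ = 1892 × 6.341 = 12000 km.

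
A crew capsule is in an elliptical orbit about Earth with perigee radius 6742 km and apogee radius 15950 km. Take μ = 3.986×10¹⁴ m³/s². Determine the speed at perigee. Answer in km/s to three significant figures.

Semi-major axis a = (r_p + r_a)/2 = 11346 km = 1.135×10⁷ m.
Vis-viva: v² = μ(2/r − 1/a) = 3.986×10¹⁴ × (2.966×10⁻⁷ − 8.814×10⁻⁸) = 8.311×10⁷ m²/s².
v = 9117 m/s = 9.117 km/s.

v ≈ 9.12 km/s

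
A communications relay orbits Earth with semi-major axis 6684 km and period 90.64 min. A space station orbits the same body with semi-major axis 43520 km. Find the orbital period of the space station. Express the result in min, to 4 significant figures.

Kepler's third law: T² ∝ a³, so T₂ = T₁ (a₂/a₁)^(3/2).
a₂/a₁ = 6.511, (a₂/a₁)^(3/2) = 16.61.
T₂ = 90.64 × 16.61 = 1506 min.

T₂ ≈ 1506 min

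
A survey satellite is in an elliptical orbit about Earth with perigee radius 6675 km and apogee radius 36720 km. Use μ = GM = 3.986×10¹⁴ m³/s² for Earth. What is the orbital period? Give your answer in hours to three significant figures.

T ≈ 8.84 hours

Semi-major axis a = (r_p + r_a)/2 = (6675.0 + 36720)/2 = 21698 km = 2.170×10⁷ m.
By Kepler's third law T = 2π√(a³/μ) = 2π × 5.062×10³ = 3.181×10⁴ s.
= 8.835 hours.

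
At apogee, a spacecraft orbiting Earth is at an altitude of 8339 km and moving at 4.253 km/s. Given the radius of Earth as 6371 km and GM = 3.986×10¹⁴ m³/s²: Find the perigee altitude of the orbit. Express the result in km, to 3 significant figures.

r_a = 6371 + 8339 = 14710 km = 1.471×10⁷ m.
Specific energy ε = v²/2 − μ/r = -1.805×10⁷ J/kg, so a = −μ/(2ε) = 1.104×10⁷ m.
The apsides satisfy r_p + r_a = 2a, so the perigee radius is 2a − r_a = 7.369×10⁶ m = 7369.2 km.
Perigee altitude = 7369.2 − 6371 = 998.18 km.

perigee altitude ≈ 998 km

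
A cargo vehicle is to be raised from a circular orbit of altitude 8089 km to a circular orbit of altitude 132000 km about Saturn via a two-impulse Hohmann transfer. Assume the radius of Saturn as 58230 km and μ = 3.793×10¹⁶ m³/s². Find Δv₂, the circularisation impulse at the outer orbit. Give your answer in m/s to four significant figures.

r₁ = 58230 + 8089 = 66319 km = 6.6319×10⁷ m.
r₂ = 58230 + 132000 = 190230 km = 1.9023×10⁸ m.
Transfer ellipse a_t = (r₁ + r₂)/2 = 1.283×10⁸ m.
At r₁: circular v_c1 = √(μ/r₁) = 23920 m/s; transfer-perikrone v_p = √[μ(2/r₁ − 1/a_t)] = 29120 m/s.
At r₂: circular v_c2 = √(μ/r₂) = 14120 m/s; transfer-apokrone v_a = √[μ(2/r₂ − 1/a_t)] = 10150 m/s.
Δv₂ = v_c2 − v_a = 3967 m/s.

Δv ≈ 3967 m/s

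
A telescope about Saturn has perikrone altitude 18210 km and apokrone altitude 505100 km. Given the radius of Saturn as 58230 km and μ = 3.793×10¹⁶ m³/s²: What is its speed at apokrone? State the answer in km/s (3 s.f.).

r_p = 58230 + 18210 = 76440 km = 7.6440×10⁷ m.
r_a = 58230 + 505100 = 563330 km = 5.6333×10⁸ m.
Semi-major axis a = (r_p + r_a)/2 = 3.1988×10⁵ km = 3.199×10⁸ m.
Vis-viva: v² = μ(2/r − 1/a) = 3.793×10¹⁶ × (3.550×10⁻⁹ − 3.126×10⁻⁹) = 1.609×10⁷ m²/s².
v = 4011 m/s = 4.011 km/s.

v ≈ 4.01 km/s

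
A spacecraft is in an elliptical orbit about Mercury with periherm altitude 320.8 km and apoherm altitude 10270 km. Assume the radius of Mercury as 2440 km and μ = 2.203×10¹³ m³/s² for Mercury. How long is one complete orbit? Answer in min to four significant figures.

r_p = 2440 + 320.8 = 2760.8 km = 2.7608×10⁶ m.
r_a = 2440 + 10270 = 12710 km = 1.2710×10⁷ m.
Semi-major axis a = (r_p + r_a)/2 = (2760.8 + 12710)/2 = 7735.4 km = 7.735×10⁶ m.
By Kepler's third law T = 2π√(a³/μ) = 2π × 4.584×10³ = 2.880×10⁴ s.
= 480.0 min.

T ≈ 480.0 min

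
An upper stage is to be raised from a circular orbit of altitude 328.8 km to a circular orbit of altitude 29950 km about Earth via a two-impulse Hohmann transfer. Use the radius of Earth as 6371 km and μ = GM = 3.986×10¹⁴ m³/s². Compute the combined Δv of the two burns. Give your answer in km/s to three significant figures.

Δv_total ≈ 3.77 km/s

r₁ = 6371 + 328.8 = 6699.8 km = 6.6998×10⁶ m.
r₂ = 6371 + 29950 = 36321 km = 3.6321×10⁷ m.
Transfer ellipse a_t = (r₁ + r₂)/2 = 2.151×10⁷ m.
At r₁: circular v_c1 = √(μ/r₁) = 7713 m/s; transfer-perigee v_p = √[μ(2/r₁ − 1/a_t)] = 10020 m/s.
Δv₁ = v_p − v_c1 = 2310 m/s.
At r₂: circular v_c2 = √(μ/r₂) = 3313 m/s; transfer-apogee v_a = √[μ(2/r₂ − 1/a_t)] = 1849 m/s.
Δv₂ = v_c2 − v_a = 1464 m/s.
Total Δv = Δv₁ + Δv₂ = 3774 m/s = 3.774 km/s.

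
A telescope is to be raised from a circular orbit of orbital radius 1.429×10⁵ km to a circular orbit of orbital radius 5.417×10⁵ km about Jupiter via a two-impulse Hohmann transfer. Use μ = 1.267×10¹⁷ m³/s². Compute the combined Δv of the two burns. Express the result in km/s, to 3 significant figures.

r₁ = 1.429×10⁵ km = 1.429×10⁸ m.
r₂ = 5.417×10⁵ km = 5.417×10⁸ m.
Transfer ellipse a_t = (r₁ + r₂)/2 = 3.423×10⁸ m.
At r₁: circular v_c1 = √(μ/r₁) = 29780 m/s; transfer-perijove v_p = √[μ(2/r₁ − 1/a_t)] = 37460 m/s.
Δv₁ = v_p − v_c1 = 7682 m/s.
At r₂: circular v_c2 = √(μ/r₂) = 15290 m/s; transfer-apojove v_a = √[μ(2/r₂ − 1/a_t)] = 9881 m/s.
Δv₂ = v_c2 − v_a = 5412 m/s.
Total Δv = Δv₁ + Δv₂ = 13090 m/s = 13.09 km/s.

Δv_total ≈ 13.1 km/s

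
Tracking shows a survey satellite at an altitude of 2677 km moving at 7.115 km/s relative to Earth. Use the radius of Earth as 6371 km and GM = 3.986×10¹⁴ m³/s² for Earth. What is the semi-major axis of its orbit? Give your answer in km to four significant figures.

a ≈ 10630 km

r = 6371 + 2677 = 9048.0 km = 9.048×10⁶ m.
Vis-viva rearranged: 1/a = 2/r − v²/μ = 2.210×10⁻⁷ − 1.270×10⁻⁷ = 9.404×10⁻⁸ m⁻¹.
a = 1.063×10⁷ m = 10634 km.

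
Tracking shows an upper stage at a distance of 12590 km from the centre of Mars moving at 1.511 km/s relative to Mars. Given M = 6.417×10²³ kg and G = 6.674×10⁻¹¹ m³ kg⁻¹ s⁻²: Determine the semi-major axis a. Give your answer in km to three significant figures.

a ≈ 9470 km

μ = GM = 6.674×10⁻¹¹ × 6.417×10²³ = 4.283×10¹³ m³/s².
r = 1.259×10⁷ m.
Vis-viva rearranged: 1/a = 2/r − v²/μ = 1.589×10⁻⁷ − 5.331×10⁻⁸ = 1.055×10⁻⁷ m⁻¹.
a = 9.475×10⁶ m = 9474.5 km.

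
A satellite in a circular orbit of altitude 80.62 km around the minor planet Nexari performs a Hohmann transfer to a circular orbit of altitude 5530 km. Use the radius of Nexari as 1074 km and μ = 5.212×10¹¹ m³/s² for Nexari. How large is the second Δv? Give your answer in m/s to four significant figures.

Δv ≈ 127.7 m/s

r₁ = 1074 + 80.62 = 1154.6 km = 1.1546×10⁶ m.
r₂ = 1074 + 5530 = 6604.0 km = 6.6040×10⁶ m.
Transfer ellipse a_t = (r₁ + r₂)/2 = 3.879×10⁶ m.
At r₁: circular v_c1 = √(μ/r₁) = 671.9 m/s; transfer-periapsis v_p = √[μ(2/r₁ − 1/a_t)] = 876.6 m/s.
At r₂: circular v_c2 = √(μ/r₂) = 280.9 m/s; transfer-apoapsis v_a = √[μ(2/r₂ − 1/a_t)] = 153.3 m/s.
Δv₂ = v_c2 − v_a = 127.7 m/s.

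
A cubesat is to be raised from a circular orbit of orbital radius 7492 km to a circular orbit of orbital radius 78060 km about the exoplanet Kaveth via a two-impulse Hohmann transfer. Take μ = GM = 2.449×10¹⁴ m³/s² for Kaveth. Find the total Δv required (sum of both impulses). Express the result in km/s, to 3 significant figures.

r₁ = 7492 km = 7.492×10⁶ m.
r₂ = 78060 km = 7.806×10⁷ m.
Transfer ellipse a_t = (r₁ + r₂)/2 = 4.278×10⁷ m.
At r₁: circular v_c1 = √(μ/r₁) = 5717 m/s; transfer-periapsis v_p = √[μ(2/r₁ − 1/a_t)] = 7723 m/s.
Δv₁ = v_p − v_c1 = 2006 m/s.
At r₂: circular v_c2 = √(μ/r₂) = 1771 m/s; transfer-apoapsis v_a = √[μ(2/r₂ − 1/a_t)] = 741.3 m/s.
Δv₂ = v_c2 − v_a = 1030 m/s.
Total Δv = Δv₁ + Δv₂ = 3036 m/s = 3.036 km/s.

Δv_total ≈ 3.04 km/s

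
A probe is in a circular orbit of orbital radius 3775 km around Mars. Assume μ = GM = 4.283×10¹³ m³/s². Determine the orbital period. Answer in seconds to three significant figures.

T ≈ 7040 seconds

r = 3775 km = 3.775×10⁶ m.
Kepler's third law: T = 2π√(r³/μ) = 2π√((3.775×10⁶)³ / 4.283×10¹³).
r³/μ = 1.256×10⁶ s², so T = 2π × 1.121×10³ = 7.042×10³ s.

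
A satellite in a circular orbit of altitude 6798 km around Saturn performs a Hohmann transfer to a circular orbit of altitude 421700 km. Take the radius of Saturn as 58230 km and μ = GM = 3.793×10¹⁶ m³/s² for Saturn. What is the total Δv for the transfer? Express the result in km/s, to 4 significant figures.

Δv_total ≈ 12.45 km/s

r₁ = 58230 + 6798 = 65028 km = 6.5028×10⁷ m.
r₂ = 58230 + 421700 = 479930 km = 4.7993×10⁸ m.
Transfer ellipse a_t = (r₁ + r₂)/2 = 2.725×10⁸ m.
At r₁: circular v_c1 = √(μ/r₁) = 24150 m/s; transfer-perikrone v_p = √[μ(2/r₁ − 1/a_t)] = 32050 m/s.
Δv₁ = v_p − v_c1 = 7901 m/s.
At r₂: circular v_c2 = √(μ/r₂) = 8890 m/s; transfer-apokrone v_a = √[μ(2/r₂ − 1/a_t)] = 4343 m/s.
Δv₂ = v_c2 − v_a = 4547 m/s.
Total Δv = Δv₁ + Δv₂ = 12450 m/s = 12.45 km/s.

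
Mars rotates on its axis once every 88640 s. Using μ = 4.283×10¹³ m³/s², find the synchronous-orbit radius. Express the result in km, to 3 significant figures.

A synchronous orbit has period T, so by Kepler's third law a = (μT²/4π²)^(1/3).
μT²/4π² = 4.283×10¹³ × (8.864×10⁴)² / 39.48 = 8.524×10²¹ m³.
a = 2.043×10⁷ m = 20428 km.

r_sync ≈ 20400 km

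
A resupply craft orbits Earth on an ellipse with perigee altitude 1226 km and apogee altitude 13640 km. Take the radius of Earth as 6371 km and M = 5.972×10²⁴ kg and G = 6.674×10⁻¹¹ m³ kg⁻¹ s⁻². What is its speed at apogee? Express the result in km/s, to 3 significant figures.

μ = GM = 6.674×10⁻¹¹ × 5.972×10²⁴ = 3.986×10¹⁴ m³/s².
r_p = 6371 + 1226 = 7597.0 km = 7.5970×10⁶ m.
r_a = 6371 + 13640 = 20011 km = 2.0011×10⁷ m.
Semi-major axis a = (r_p + r_a)/2 = 13804 km = 1.380×10⁷ m.
Vis-viva: v² = μ(2/r − 1/a) = 3.986×10¹⁴ × (9.995×10⁻⁸ − 7.244×10⁻⁸) = 1.096×10⁷ m²/s².
v = 3311 m/s = 3.311 km/s.

v ≈ 3.31 km/s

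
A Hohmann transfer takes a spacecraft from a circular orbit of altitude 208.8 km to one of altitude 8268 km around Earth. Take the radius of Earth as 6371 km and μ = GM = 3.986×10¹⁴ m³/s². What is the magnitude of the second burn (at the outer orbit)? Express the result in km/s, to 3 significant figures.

r₁ = 6371 + 208.8 = 6579.8 km = 6.5798×10⁶ m.
r₂ = 6371 + 8268 = 14639 km = 1.4639×10⁷ m.
Transfer ellipse a_t = (r₁ + r₂)/2 = 1.061×10⁷ m.
At r₁: circular v_c1 = √(μ/r₁) = 7783 m/s; transfer-perigee v_p = √[μ(2/r₁ − 1/a_t)] = 9143 m/s.
At r₂: circular v_c2 = √(μ/r₂) = 5218 m/s; transfer-apogee v_a = √[μ(2/r₂ − 1/a_t)] = 4109 m/s.
Δv₂ = v_c2 − v_a = 1109 m/s.
= 1.109 km/s.

Δv ≈ 1.11 km/s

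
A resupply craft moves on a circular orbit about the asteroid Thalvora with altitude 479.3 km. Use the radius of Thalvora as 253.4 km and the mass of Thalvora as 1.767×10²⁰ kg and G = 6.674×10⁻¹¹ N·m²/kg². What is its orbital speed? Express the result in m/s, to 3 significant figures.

μ = GM = 6.674×10⁻¹¹ × 1.767×10²⁰ = 1.179×10¹⁰ m³/s².
r = 253.4 + 479.3 = 732.70 km = 7.3270×10⁵ m.
For a circular orbit v = √(μ/r) = √(1.179×10¹⁰ / 7.327×10⁵) = √(1.610×10⁴) = 126.9 m/s.

v ≈ 127 m/s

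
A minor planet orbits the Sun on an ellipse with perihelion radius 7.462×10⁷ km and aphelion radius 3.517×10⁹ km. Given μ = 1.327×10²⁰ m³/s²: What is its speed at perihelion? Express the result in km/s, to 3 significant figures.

Semi-major axis a = (r_p + r_a)/2 = 1.7958×10⁹ km = 1.796×10¹² m.
Vis-viva: v² = μ(2/r − 1/a) = 1.327×10²⁰ × (2.680×10⁻¹¹ − 5.569×10⁻¹³) = 3.483×10⁹ m²/s².
v = 59020 m/s = 59.02 km/s.

v ≈ 59.0 km/s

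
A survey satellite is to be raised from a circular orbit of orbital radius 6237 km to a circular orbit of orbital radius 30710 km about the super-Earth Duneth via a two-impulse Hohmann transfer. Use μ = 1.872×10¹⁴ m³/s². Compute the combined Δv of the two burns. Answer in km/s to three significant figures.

Δv_total ≈ 2.62 km/s

r₁ = 6237 km = 6.237×10⁶ m.
r₂ = 30710 km = 3.071×10⁷ m.
Transfer ellipse a_t = (r₁ + r₂)/2 = 1.847×10⁷ m.
At r₁: circular v_c1 = √(μ/r₁) = 5479 m/s; transfer-periapsis v_p = √[μ(2/r₁ − 1/a_t)] = 7064 m/s.
Δv₁ = v_p − v_c1 = 1585 m/s.
At r₂: circular v_c2 = √(μ/r₂) = 2469 m/s; transfer-apoapsis v_a = √[μ(2/r₂ − 1/a_t)] = 1435 m/s.
Δv₂ = v_c2 − v_a = 1034 m/s.
Total Δv = Δv₁ + Δv₂ = 2619 m/s = 2.619 km/s.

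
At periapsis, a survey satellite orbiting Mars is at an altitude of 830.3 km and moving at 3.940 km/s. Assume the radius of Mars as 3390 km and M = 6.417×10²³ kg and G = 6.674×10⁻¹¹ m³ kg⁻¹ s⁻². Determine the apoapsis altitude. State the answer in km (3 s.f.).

μ = GM = 6.674×10⁻¹¹ × 6.417×10²³ = 4.283×10¹³ m³/s².
r_p = 3390 + 830.3 = 4220.3 km = 4.220×10⁶ m.
Specific energy ε = v²/2 − μ/r = -2.386×10⁶ J/kg, so a = −μ/(2ε) = 8.974×10⁶ m.
The apsides satisfy r_p + r_a = 2a, so the apoapsis radius is 2a − r_p = 1.373×10⁷ m = 13728 km.
Apoapsis altitude = 13728 − 3390 = 10338 km.

apoapsis altitude ≈ 10300 km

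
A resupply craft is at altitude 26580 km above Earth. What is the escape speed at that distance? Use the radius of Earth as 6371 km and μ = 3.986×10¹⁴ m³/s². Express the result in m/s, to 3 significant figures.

v_esc ≈ 4920 m/s

r = 6371 + 26580 = 32951 km = 3.2951×10⁷ m.
Escape speed v_esc = √(2μ/r) = √(2 × 3.986×10¹⁴ / 3.295×10⁷) = √(2.419×10⁷) = 4919 m/s.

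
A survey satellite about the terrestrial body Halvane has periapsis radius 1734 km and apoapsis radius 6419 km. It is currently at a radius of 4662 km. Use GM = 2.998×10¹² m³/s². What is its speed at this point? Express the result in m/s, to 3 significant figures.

v ≈ 742 m/s

Semi-major axis a = (r_p + r_a)/2 = 4076.5 km = 4.076×10⁶ m.
Vis-viva: v² = μ(2/r − 1/a) = 2.998×10¹² × (4.290×10⁻⁷ − 2.453×10⁻⁷) = 5.507×10⁵ m²/s².
v = 742.1 m/s.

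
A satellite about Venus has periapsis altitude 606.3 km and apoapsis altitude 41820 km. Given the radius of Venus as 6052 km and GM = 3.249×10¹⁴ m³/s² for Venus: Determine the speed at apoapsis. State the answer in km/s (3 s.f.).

r_p = 6052 + 606.3 = 6658.3 km = 6.6583×10⁶ m.
r_a = 6052 + 41820 = 47872 km = 4.7872×10⁷ m.
Semi-major axis a = (r_p + r_a)/2 = 27265 km = 2.727×10⁷ m.
Vis-viva: v² = μ(2/r − 1/a) = 3.249×10¹⁴ × (4.178×10⁻⁸ − 3.668×10⁻⁸) = 1.657×10⁶ m²/s².
v = 1287 m/s = 1.287 km/s.

v ≈ 1.29 km/s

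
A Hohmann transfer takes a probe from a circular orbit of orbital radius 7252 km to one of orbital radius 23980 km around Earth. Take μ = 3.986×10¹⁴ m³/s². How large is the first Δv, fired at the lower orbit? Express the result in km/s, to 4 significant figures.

r₁ = 7252 km = 7.252×10⁶ m.
r₂ = 23980 km = 2.398×10⁷ m.
Transfer ellipse a_t = (r₁ + r₂)/2 = 1.562×10⁷ m.
At r₁: circular v_c1 = √(μ/r₁) = 7414 m/s; transfer-perigee v_p = √[μ(2/r₁ − 1/a_t)] = 9187 m/s.
Δv₁ = v_p − v_c1 = 1773 m/s.
= 1.773 km/s.

Δv ≈ 1.773 km/s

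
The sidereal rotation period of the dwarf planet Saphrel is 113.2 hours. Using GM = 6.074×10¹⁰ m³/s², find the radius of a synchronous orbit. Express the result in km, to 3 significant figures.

r_sync ≈ 6350 km

T = 113.2 hours = 4.075×10⁵ s.
A synchronous orbit has period T, so by Kepler's third law a = (μT²/4π²)^(1/3).
μT²/4π² = 6.074×10¹⁰ × (4.075×10⁵)² / 39.48 = 2.555×10²⁰ m³.
a = 6.346×10⁶ m = 6345.6 km.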